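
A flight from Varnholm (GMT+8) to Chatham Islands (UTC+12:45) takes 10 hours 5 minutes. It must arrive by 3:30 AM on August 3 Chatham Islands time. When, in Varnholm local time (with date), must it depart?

12:40 PM on August 2

Target arrival in UTC: 3:30 AM − 12:45 = 2:45 PM on Aug 2.
Subtract 10 hours 5 minutes → departure 4:40 AM UTC on Aug 2.
Varnholm is UTC+8:00: 4:40 AM + 8:00 = 12:40 PM on Aug 2.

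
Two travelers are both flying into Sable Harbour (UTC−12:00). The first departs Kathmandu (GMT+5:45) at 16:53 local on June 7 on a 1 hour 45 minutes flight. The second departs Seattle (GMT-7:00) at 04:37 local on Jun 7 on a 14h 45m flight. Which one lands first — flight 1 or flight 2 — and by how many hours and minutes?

Flight 1 in UTC: 16:53 − 5:45 = 11:08 on Jun 7.
+1 hour 45 minutes → arrive 12:53 UTC on Jun 7.
Flight 2 in UTC: 04:37 + 7:00 = 11:37 on Jun 7.
+14 hours 45 minutes → arrive 02:22 UTC on Jun 8.
Flight 1 lands earlier by 13 hours 29 minutes.

the first, by 13 hours 29 minutes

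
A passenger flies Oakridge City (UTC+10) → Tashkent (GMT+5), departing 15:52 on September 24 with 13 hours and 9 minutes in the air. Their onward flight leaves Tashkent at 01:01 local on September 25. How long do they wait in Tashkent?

1 hour

Convert departure to UTC: 15:52 − 10:00 = 05:52 UTC on Sep 24.
Add 13 hours and 9 minutes flight time → 19:01 UTC.
Tashkent is UTC+5:00, so local arrival = 19:01 + 5:00 = 00:01 on Sep 25.
Layover = 01:01 − 00:01 = 1 hour.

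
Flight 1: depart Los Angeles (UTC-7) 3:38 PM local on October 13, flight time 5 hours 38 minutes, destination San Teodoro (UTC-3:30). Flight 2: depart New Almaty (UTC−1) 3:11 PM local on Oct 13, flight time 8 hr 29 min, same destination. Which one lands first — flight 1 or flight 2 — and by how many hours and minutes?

Flight 1 in UTC: 3:38 PM + 7:00 = 10:38 PM on Oct 13.
+5 hours 38 minutes → arrive 4:16 AM UTC on Oct 14.
Flight 2 in UTC: 3:11 PM + 1:00 = 4:11 PM on Oct 13.
+8 hours and 29 minutes → arrive 12:40 AM UTC on Oct 14.
Flight 2 lands earlier by 3 hours 36 minutes.

the second, by 3 hours 36 minutes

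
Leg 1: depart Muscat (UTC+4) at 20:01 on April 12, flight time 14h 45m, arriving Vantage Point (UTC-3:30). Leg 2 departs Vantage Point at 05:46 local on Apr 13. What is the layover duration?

2 hours 30 minutes

Convert departure to UTC: 20:01 − 4:00 = 16:01 UTC on Apr 12.
Add 14 hours 45 minutes flight time → 06:46 UTC (Apr 13).
Vantage Point is UTC−3:30, so local arrival = 06:46 − 3:30 = 03:16 on Apr 13.
Layover = 05:46 − 03:16 = 2 hours 30 minutes.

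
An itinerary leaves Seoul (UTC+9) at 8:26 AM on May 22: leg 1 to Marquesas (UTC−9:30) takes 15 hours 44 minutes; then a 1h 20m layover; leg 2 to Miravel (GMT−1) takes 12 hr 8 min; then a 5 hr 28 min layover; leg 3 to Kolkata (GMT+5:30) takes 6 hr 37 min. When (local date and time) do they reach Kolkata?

Convert departure to UTC: 8:26 AM − 9:00 = 11:26 PM UTC on May 21.
Add 15 hours 44 minutes leg 1 → 3:10 PM UTC (May 22).
Add 1 hour and 20 minutes layover in Marquesas → 4:30 PM UTC.
Add 12 hours and 8 minutes leg 2 → 4:38 AM UTC (May 23).
Add 5 hours 28 minutes layover in Miravel → 10:06 AM UTC.
Add 6 hours 37 minutes leg 3 → 4:43 PM UTC.
Kolkata is UTC+5:30, so local arrival = 4:43 PM + 5:30 = 10:13 PM on May 23.

10:13 PM on May 23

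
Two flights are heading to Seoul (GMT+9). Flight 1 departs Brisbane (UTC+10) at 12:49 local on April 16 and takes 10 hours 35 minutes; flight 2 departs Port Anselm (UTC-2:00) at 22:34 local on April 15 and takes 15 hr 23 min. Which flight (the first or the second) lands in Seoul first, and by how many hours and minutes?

Flight 1 in UTC: 12:49 − 10:00 = 02:49 on Apr 16.
+10 hours 35 minutes → arrive 13:24 UTC on Apr 16.
Flight 2 in UTC: 22:34 + 2:00 = 00:34 on Apr 16.
+15 hours 23 minutes → arrive 15:57 UTC on Apr 16.
Flight 1 lands earlier by 2 hours 33 minutes.

the first, by 2 hours 33 minutes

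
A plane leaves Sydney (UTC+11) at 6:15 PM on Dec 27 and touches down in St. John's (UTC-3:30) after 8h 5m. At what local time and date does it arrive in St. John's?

Convert departure to UTC: 6:15 PM − 11:00 = 7:15 AM UTC on Dec 27.
Add 8 hours and 5 minutes travel time → 3:20 PM UTC.
St. John's is UTC−3:30, so local arrival = 3:20 PM − 3:30 = 11:50 AM on Dec 27.

11:50 AM on December 27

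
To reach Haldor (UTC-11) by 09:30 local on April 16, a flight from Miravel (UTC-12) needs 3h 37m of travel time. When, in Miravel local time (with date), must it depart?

Target arrival in UTC: 09:30 + 11:00 = 20:30 on Apr 16.
Subtract 3 hours 37 minutes → departure 16:53 UTC on Apr 16.
Miravel is UTC−12:00: 16:53 − 12:00 = 04:53 on Apr 16.

04:53 on April 16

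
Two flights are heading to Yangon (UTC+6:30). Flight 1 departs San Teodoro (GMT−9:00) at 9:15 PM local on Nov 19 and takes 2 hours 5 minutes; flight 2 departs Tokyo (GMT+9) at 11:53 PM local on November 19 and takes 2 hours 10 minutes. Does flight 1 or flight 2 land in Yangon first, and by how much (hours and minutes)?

the second, by 15 hours 17 minutes

Flight 1 in UTC: 9:15 PM + 9:00 = 6:15 AM on Nov 20.
+2 hours 5 minutes → arrive 8:20 AM UTC on Nov 20.
Flight 2 in UTC: 11:53 PM − 9:00 = 2:53 PM on Nov 19.
+2 hours and 10 minutes → arrive 5:03 PM UTC on Nov 19.
Flight 2 lands earlier by 15 hours 17 minutes.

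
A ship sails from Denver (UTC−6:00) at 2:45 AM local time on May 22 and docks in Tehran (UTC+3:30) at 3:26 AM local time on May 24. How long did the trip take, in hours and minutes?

39 hours 11 minutes

Tehran is 9:30 ahead of Denver.
Clock-face elapsed time (ignoring zones) is 48 hours 41 minutes.
Actual elapsed = 48 hours 41 minutes − 9:30 = 39 hours 11 minutes.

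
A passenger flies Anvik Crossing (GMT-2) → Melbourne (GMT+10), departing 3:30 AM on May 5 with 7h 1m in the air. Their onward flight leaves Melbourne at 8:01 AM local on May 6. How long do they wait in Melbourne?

9 hours 30 minutes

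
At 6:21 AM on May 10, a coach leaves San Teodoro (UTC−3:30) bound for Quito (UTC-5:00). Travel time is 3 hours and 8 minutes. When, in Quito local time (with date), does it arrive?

7:59 AM on May 10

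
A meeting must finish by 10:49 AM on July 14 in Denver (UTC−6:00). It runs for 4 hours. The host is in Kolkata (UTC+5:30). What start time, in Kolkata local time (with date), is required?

6:19 PM on July 14

Target end time in UTC: 10:49 AM + 6:00 = 4:49 PM on Jul 14.
Subtract 4 hours → start 12:49 PM UTC on Jul 14.
Kolkata is UTC+5:30: 12:49 PM + 5:30 = 6:19 PM on Jul 14.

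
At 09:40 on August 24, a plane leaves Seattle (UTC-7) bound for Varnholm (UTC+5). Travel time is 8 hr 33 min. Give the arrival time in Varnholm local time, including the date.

06:13 on Aug 25

Convert departure to UTC: 09:40 + 7:00 = 16:40 UTC on Aug 24.
Add 8 hours 33 minutes travel time → 01:13 UTC (Aug 25).
Varnholm is UTC+5:00, so local arrival = 01:13 + 5:00 = 06:13 on Aug 25.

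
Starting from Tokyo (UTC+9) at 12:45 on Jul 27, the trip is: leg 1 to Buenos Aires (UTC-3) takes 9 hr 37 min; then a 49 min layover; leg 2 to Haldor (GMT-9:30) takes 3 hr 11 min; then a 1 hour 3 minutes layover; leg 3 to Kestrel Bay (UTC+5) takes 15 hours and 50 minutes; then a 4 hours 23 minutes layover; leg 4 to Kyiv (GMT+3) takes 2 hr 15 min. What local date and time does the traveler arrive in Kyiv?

Convert departure to UTC: 12:45 − 9:00 = 03:45 UTC on Jul 27.
Add 9 hours 37 minutes leg 1 → 13:22 UTC.
Add 49 minutes layover in Buenos Aires → 14:11 UTC.
Add 3 hours 11 minutes leg 2 → 17:22 UTC.
Add 1 hour 3 minutes layover in Haldor → 18:25 UTC.
Add 15 hours and 50 minutes leg 3 → 10:15 UTC (Jul 28).
Add 4 hours 23 minutes layover in Kestrel Bay → 14:38 UTC.
Add 2 hours 15 minutes leg 4 → 16:53 UTC.
Kyiv is UTC+3:00, so local arrival = 16:53 + 3:00 = 19:53 on Jul 28.

19:53 on July 28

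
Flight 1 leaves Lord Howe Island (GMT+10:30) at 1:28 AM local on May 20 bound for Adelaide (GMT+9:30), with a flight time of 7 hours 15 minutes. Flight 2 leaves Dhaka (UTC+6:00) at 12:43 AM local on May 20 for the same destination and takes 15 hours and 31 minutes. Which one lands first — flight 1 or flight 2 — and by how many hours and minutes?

the first, by 12 hours 1 minute

Flight 1 in UTC: 1:28 AM − 10:30 = 2:58 PM on May 19.
+7 hours and 15 minutes → arrive 10:13 PM UTC on May 19.
Flight 2 in UTC: 12:43 AM − 6:00 = 6:43 PM on May 19.
+15 hours and 31 minutes → arrive 10:14 AM UTC on May 20.
Flight 1 lands earlier by 12 hours 1 minute.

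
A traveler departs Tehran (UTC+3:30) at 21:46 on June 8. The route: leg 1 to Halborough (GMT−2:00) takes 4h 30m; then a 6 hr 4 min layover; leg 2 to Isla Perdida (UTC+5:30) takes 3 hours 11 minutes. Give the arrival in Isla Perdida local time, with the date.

13:31 on June 9

Convert departure to UTC: 21:46 − 3:30 = 18:16 UTC on Jun 8.
Add 4 hours and 30 minutes leg 1 → 22:46 UTC.
Add 6 hours and 4 minutes layover in Halborough → 04:50 UTC (Jun 9).
Add 3 hours and 11 minutes leg 2 → 08:01 UTC.
Isla Perdida is UTC+5:30, so local arrival = 08:01 + 5:30 = 13:31 on Jun 9.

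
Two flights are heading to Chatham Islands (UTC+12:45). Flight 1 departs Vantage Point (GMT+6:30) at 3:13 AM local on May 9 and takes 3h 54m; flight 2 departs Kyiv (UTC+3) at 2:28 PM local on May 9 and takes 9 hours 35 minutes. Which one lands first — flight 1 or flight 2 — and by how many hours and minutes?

the first, by 20 hours 26 minutes

Flight 1 in UTC: 3:13 AM − 6:30 = 8:43 PM on May 8.
+3 hours 54 minutes → arrive 12:37 AM UTC on May 9.
Flight 2 in UTC: 2:28 PM − 3:00 = 11:28 AM on May 9.
+9 hours and 35 minutes → arrive 9:03 PM UTC on May 9.
Flight 1 lands earlier by 20 hours 26 minutes.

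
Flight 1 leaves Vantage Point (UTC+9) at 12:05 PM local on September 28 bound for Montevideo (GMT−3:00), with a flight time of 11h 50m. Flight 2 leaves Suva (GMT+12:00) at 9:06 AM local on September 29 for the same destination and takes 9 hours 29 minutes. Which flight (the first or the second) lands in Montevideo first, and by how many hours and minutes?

the first, by 15 hours 40 minutes

Flight 1 in UTC: 12:05 PM − 9:00 = 3:05 AM on Sep 28.
+11 hours and 50 minutes → arrive 2:55 PM UTC on Sep 28.
Flight 2 in UTC: 9:06 AM − 12:00 = 9:06 PM on Sep 28.
+9 hours 29 minutes → arrive 6:35 AM UTC on Sep 29.
Flight 1 lands earlier by 15 hours 40 minutes.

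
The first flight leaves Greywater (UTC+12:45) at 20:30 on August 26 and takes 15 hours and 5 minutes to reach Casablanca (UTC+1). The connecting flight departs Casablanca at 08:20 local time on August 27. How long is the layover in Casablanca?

8 hours 30 minutes

Convert departure to UTC: 20:30 − 12:45 = 07:45 UTC on Aug 26.
Add 15 hours 5 minutes flight time → 22:50 UTC.
Casablanca is UTC+1:00, so local arrival = 22:50 + 1:00 = 23:50 on Aug 26.
Layover = 08:20 − 23:50 (+1 day) = 8 hours 30 minutes.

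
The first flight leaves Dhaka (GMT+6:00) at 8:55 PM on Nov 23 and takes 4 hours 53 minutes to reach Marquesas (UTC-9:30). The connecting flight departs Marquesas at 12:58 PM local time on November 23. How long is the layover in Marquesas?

Convert departure to UTC: 8:55 PM − 6:00 = 2:55 PM UTC on Nov 23.
Add 4 hours and 53 minutes flight time → 7:48 PM UTC.
Marquesas is UTC−9:30, so local arrival = 7:48 PM − 9:30 = 10:18 AM on Nov 23.
Layover = 12:58 PM − 10:18 AM = 2 hours 40 minutes.

2 hours 40 minutes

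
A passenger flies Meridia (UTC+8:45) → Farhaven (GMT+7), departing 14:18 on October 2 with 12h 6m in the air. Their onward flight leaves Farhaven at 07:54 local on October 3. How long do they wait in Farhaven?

Convert departure to UTC: 14:18 − 8:45 = 05:33 UTC on Oct 2.
Add 12 hours and 6 minutes flight time → 17:39 UTC.
Farhaven is UTC+7:00, so local arrival = 17:39 + 7:00 = 00:39 on Oct 3.
Layover = 07:54 − 00:39 = 7 hours 15 minutes.

7 hours 15 minutes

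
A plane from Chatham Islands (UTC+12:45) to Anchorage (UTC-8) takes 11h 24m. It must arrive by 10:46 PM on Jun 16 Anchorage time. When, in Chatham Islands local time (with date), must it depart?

8:07 AM on June 17

Target arrival in UTC: 10:46 PM + 8:00 = 6:46 AM on Jun 17.
Subtract 11 hours 24 minutes → departure 7:22 PM UTC on Jun 16.
Chatham Islands is UTC+12:45: 7:22 PM + 12:45 = 8:07 AM on Jun 17.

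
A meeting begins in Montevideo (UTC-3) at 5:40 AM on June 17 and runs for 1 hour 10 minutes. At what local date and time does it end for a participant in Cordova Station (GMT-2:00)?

Cordova Station is 1:00 ahead of Montevideo.
After 1 hour and 10 minutes it is 6:50 AM in Montevideo.
Shift by the zone difference: 6:50 AM + 1:00 = 7:50 AM on Jun 17 in Cordova Station.

7:50 AM on Jun 17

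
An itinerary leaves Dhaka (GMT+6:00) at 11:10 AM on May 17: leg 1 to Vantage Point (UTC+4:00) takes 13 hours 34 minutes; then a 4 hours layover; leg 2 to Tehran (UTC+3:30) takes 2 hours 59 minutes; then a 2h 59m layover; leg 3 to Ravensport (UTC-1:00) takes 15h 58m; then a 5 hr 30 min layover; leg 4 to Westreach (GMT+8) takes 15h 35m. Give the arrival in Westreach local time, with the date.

Convert departure to UTC: 11:10 AM − 6:00 = 5:10 AM UTC on May 17.
Add 13 hours 34 minutes leg 1 → 6:44 PM UTC.
Add 4 hours layover in Vantage Point → 10:44 PM UTC.
Add 2 hours and 59 minutes leg 2 → 1:43 AM UTC (May 18).
Add 2 hours 59 minutes layover in Tehran → 4:42 AM UTC.
Add 15 hours and 58 minutes leg 3 → 8:40 PM UTC.
Add 5 hours 30 minutes layover in Ravensport → 2:10 AM UTC (May 19).
Add 15 hours and 35 minutes leg 4 → 5:45 PM UTC.
Westreach is UTC+8:00, so local arrival = 5:45 PM + 8:00 = 1:45 AM on May 20.

1:45 AM on May 20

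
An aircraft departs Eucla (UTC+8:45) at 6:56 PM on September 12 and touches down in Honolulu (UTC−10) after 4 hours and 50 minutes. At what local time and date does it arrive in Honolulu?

5:01 AM on September 12

Convert departure to UTC: 6:56 PM − 8:45 = 10:11 AM UTC on Sep 12.
Add 4 hours 50 minutes travel time → 3:01 PM UTC.
Honolulu is UTC−10:00, so local arrival = 3:01 PM − 10:00 = 5:01 AM on Sep 12.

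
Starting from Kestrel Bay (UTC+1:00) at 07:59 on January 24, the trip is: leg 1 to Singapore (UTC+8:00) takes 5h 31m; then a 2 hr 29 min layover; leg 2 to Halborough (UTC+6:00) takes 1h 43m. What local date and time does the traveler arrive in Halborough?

Convert departure to UTC: 07:59 − 1:00 = 06:59 UTC on Jan 24.
Add 5 hours 31 minutes leg 1 → 12:30 UTC.
Add 2 hours 29 minutes layover in Singapore → 14:59 UTC.
Add 1 hour and 43 minutes leg 2 → 16:42 UTC.
Halborough is UTC+6:00, so local arrival = 16:42 + 6:00 = 22:42 on Jan 24.

22:42 on January 24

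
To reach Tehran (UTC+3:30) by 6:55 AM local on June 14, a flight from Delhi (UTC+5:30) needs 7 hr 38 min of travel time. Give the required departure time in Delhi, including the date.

1:17 AM on June 14

Target arrival in UTC: 6:55 AM − 3:30 = 3:25 AM on Jun 14.
Subtract 7 hours 38 minutes → departure 7:47 PM UTC on Jun 13.
Delhi is UTC+5:30: 7:47 PM + 5:30 = 1:17 AM on Jun 14.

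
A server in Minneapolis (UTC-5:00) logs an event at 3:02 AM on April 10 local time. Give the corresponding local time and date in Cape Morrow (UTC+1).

In UTC: 3:02 AM + 5:00 = 8:02 AM on Apr 10.
Cape Morrow is UTC+1:00: 8:02 AM + 1:00 = 9:02 AM on Apr 10.

9:02 AM on Apr 10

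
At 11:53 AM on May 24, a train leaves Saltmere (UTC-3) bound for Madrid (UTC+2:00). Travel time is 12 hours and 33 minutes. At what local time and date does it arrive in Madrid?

Convert departure to UTC: 11:53 AM + 3:00 = 2:53 PM UTC on May 24.
Add 12 hours 33 minutes travel time → 3:26 AM UTC (May 25).
Madrid is UTC+2:00, so local arrival = 3:26 AM + 2:00 = 5:26 AM on May 25.

5:26 AM on May 25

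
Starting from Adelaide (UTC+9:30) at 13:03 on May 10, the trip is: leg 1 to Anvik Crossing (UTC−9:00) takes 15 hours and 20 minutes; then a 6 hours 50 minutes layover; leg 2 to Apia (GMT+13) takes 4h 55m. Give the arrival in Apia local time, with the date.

19:38 on May 11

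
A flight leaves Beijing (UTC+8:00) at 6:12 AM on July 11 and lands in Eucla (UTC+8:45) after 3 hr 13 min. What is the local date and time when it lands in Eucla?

10:10 AM on July 11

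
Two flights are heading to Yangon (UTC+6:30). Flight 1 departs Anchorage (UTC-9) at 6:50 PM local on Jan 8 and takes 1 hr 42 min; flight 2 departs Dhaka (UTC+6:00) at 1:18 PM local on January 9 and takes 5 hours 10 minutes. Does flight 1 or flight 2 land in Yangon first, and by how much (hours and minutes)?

Flight 1 in UTC: 6:50 PM + 9:00 = 3:50 AM on Jan 9.
+1 hour 42 minutes → arrive 5:32 AM UTC on Jan 9.
Flight 2 in UTC: 1:18 PM − 6:00 = 7:18 AM on Jan 9.
+5 hours 10 minutes → arrive 12:28 PM UTC on Jan 9.
Flight 1 lands earlier by 6 hours 56 minutes.

the first, by 6 hours 56 minutes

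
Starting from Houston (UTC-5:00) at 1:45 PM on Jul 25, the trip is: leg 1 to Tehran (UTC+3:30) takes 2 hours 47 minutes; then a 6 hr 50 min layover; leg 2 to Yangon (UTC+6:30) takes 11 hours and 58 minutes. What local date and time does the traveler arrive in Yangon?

Convert departure to UTC: 1:45 PM + 5:00 = 6:45 PM UTC on Jul 25.
Add 2 hours and 47 minutes leg 1 → 9:32 PM UTC.
Add 6 hours 50 minutes layover in Tehran → 4:22 AM UTC (Jul 26).
Add 11 hours 58 minutes leg 2 → 4:20 PM UTC.
Yangon is UTC+6:30, so local arrival = 4:20 PM + 6:30 = 10:50 PM on Jul 26.

10:50 PM on July 26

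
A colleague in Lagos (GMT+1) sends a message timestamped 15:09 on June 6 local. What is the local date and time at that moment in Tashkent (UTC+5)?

In UTC: 15:09 − 1:00 = 14:09 on Jun 6.
Tashkent is UTC+5:00: 14:09 + 5:00 = 19:09 on Jun 6.

19:09 on June 6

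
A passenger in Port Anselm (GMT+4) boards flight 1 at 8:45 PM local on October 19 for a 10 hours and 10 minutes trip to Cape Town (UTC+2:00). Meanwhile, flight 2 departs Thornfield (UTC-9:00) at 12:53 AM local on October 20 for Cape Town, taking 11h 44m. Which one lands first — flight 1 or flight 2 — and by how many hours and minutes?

Flight 1 in UTC: 8:45 PM − 4:00 = 4:45 PM on Oct 19.
+10 hours 10 minutes → arrive 2:55 AM UTC on Oct 20.
Flight 2 in UTC: 12:53 AM + 9:00 = 9:53 AM on Oct 20.
+11 hours and 44 minutes → arrive 9:37 PM UTC on Oct 20.
Flight 1 lands earlier by 18 hours 42 minutes.

the first, by 18 hours 42 minutes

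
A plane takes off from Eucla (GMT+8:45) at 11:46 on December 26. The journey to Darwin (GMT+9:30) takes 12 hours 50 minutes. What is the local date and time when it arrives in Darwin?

Convert departure to UTC: 11:46 − 8:45 = 03:01 UTC on Dec 26.
Add 12 hours and 50 minutes travel time → 15:51 UTC.
Darwin is UTC+9:30, so local arrival = 15:51 + 9:30 = 01:21 on Dec 27.

01:21 on December 27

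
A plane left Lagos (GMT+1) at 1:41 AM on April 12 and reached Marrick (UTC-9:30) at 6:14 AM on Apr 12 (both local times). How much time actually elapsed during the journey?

15 hours 3 minutes

Marrick is 10:30 behind Lagos.
Clock-face elapsed time (ignoring zones) is 4 hours 33 minutes.
Actual elapsed = 4 hours 33 minutes + 10:30 = 15 hours 3 minutes.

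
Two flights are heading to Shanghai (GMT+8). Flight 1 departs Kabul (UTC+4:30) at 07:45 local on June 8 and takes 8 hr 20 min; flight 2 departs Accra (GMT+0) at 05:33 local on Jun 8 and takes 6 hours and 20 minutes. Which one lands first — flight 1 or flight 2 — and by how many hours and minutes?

the first, by 18 minutes

Flight 1 in UTC: 07:45 − 4:30 = 03:15 on Jun 8.
+8 hours and 20 minutes → arrive 11:35 UTC on Jun 8.
Flight 2 departs at 05:33 UTC (Jun 8).
+6 hours 20 minutes → arrive 11:53 UTC on Jun 8.
Flight 1 lands earlier by 18 minutes.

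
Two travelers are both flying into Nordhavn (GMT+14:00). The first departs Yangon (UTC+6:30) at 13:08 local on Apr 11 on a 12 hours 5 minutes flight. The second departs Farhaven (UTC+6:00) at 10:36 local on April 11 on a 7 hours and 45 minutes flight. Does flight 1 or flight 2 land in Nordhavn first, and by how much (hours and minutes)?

Flight 1 in UTC: 13:08 − 6:30 = 06:38 on Apr 11.
+12 hours and 5 minutes → arrive 18:43 UTC on Apr 11.
Flight 2 in UTC: 10:36 − 6:00 = 04:36 on Apr 11.
+7 hours and 45 minutes → arrive 12:21 UTC on Apr 11.
Flight 2 lands earlier by 6 hours 22 minutes.

the second, by 6 hours 22 minutes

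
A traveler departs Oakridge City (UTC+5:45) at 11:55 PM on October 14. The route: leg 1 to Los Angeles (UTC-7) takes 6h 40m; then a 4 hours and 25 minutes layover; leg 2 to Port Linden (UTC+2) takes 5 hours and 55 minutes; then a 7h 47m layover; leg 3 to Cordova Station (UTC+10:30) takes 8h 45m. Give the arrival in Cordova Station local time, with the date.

2:12 PM on Oct 16

Convert departure to UTC: 11:55 PM − 5:45 = 6:10 PM UTC on Oct 14.
Add 6 hours and 40 minutes leg 1 → 12:50 AM UTC (Oct 15).
Add 4 hours and 25 minutes layover in Los Angeles → 5:15 AM UTC.
Add 5 hours and 55 minutes leg 2 → 11:10 AM UTC.
Add 7 hours and 47 minutes layover in Port Linden → 6:57 PM UTC.
Add 8 hours 45 minutes leg 3 → 3:42 AM UTC (Oct 16).
Cordova Station is UTC+10:30, so local arrival = 3:42 AM + 10:30 = 2:12 PM on Oct 16.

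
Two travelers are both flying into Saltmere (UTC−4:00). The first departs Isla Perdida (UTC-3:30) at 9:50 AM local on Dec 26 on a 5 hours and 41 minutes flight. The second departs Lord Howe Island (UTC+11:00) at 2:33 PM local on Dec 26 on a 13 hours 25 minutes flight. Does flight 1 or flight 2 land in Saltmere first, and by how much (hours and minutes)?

the second, by 2 hours 3 minutes

Flight 1 in UTC: 9:50 AM + 3:30 = 1:20 PM on Dec 26.
+5 hours 41 minutes → arrive 7:01 PM UTC on Dec 26.
Flight 2 in UTC: 2:33 PM − 11:00 = 3:33 AM on Dec 26.
+13 hours 25 minutes → arrive 4:58 PM UTC on Dec 26.
Flight 2 lands earlier by 2 hours 3 minutes.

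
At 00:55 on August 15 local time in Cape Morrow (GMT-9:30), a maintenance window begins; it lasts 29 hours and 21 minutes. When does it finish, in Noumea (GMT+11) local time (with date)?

Convert start to UTC: 00:55 + 9:30 = 10:25 UTC on Aug 15.
Add 29 hours and 21 minutes duration → 15:46 UTC (Aug 16).
Noumea is UTC+11:00, so local end time = 15:46 + 11:00 = 02:46 on Aug 17.

02:46 on August 17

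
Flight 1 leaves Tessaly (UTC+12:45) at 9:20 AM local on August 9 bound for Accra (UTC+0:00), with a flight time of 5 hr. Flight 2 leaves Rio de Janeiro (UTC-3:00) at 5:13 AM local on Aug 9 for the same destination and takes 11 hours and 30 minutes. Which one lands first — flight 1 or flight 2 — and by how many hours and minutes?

Flight 1 in UTC: 9:20 AM − 12:45 = 8:35 PM on Aug 8.
+5 hours → arrive 1:35 AM UTC on Aug 9.
Flight 2 in UTC: 5:13 AM + 3:00 = 8:13 AM on Aug 9.
+11 hours 30 minutes → arrive 7:43 PM UTC on Aug 9.
Flight 1 lands earlier by 18 hours 8 minutes.

the first, by 18 hours 8 minutes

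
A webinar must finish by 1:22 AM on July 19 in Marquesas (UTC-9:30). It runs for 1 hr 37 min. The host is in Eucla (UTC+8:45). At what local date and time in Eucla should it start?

Target end time in UTC: 1:22 AM + 9:30 = 10:52 AM on Jul 19.
Subtract 1 hour and 37 minutes → start 9:15 AM UTC on Jul 19.
Eucla is UTC+8:45: 9:15 AM + 8:45 = 6:00 PM on Jul 19.

6:00 PM on Jul 19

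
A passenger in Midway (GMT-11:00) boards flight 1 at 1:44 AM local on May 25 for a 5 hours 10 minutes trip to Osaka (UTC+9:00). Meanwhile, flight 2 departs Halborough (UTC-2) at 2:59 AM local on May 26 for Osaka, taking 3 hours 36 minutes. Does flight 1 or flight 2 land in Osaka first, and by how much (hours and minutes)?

the first, by 14 hours 41 minutes

Flight 1 in UTC: 1:44 AM + 11:00 = 12:44 PM on May 25.
+5 hours and 10 minutes → arrive 5:54 PM UTC on May 25.
Flight 2 in UTC: 2:59 AM + 2:00 = 4:59 AM on May 26.
+3 hours and 36 minutes → arrive 8:35 AM UTC on May 26.
Flight 1 lands earlier by 14 hours 41 minutes.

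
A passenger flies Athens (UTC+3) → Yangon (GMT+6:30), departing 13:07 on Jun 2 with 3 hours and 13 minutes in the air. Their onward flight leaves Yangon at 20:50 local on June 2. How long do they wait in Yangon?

1 hour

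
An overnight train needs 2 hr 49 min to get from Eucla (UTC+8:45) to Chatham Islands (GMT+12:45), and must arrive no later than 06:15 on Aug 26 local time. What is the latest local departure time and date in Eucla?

Target arrival in UTC: 06:15 − 12:45 = 17:30 on Aug 25.
Subtract 2 hours and 49 minutes → departure 14:41 UTC on Aug 25.
Eucla is UTC+8:45: 14:41 + 8:45 = 23:26 on Aug 25.

23:26 on August 25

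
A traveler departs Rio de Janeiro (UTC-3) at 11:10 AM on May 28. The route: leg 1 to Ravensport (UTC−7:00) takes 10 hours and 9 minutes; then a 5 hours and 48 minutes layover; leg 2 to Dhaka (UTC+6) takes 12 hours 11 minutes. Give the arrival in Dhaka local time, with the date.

Convert departure to UTC: 11:10 AM + 3:00 = 2:10 PM UTC on May 28.
Add 10 hours 9 minutes leg 1 → 12:19 AM UTC (May 29).
Add 5 hours 48 minutes layover in Ravensport → 6:07 AM UTC.
Add 12 hours and 11 minutes leg 2 → 6:18 PM UTC.
Dhaka is UTC+6:00, so local arrival = 6:18 PM + 6:00 = 12:18 AM on May 30.

12:18 AM on May 30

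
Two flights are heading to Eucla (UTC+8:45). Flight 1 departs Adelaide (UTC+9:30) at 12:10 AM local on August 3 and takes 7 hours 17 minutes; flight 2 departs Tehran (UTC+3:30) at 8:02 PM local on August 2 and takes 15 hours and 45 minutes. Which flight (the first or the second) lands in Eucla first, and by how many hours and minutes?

Flight 1 in UTC: 12:10 AM − 9:30 = 2:40 PM on Aug 2.
+7 hours and 17 minutes → arrive 9:57 PM UTC on Aug 2.
Flight 2 in UTC: 8:02 PM − 3:30 = 4:32 PM on Aug 2.
+15 hours 45 minutes → arrive 8:17 AM UTC on Aug 3.
Flight 1 lands earlier by 10 hours 20 minutes.

the first, by 10 hours 20 minutes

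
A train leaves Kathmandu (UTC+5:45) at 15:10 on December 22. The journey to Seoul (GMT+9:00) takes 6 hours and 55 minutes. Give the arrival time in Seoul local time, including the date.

Seoul is 3:15 ahead of Kathmandu.
After 6 hours and 55 minutes it is 22:05 in Kathmandu.
Shift by the zone difference: 22:05 + 3:15 = 01:20 on Dec 23 in Seoul.

01:20 on Dec 23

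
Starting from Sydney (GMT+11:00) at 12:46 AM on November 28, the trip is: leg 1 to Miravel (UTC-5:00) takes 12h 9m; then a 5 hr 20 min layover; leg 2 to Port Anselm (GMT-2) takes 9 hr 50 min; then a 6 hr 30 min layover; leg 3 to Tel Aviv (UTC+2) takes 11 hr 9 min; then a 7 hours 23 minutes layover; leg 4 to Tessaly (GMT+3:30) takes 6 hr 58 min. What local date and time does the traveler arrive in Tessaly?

4:35 AM on November 30

Convert departure to UTC: 12:46 AM − 11:00 = 1:46 PM UTC on Nov 27.
Add 12 hours 9 minutes leg 1 → 1:55 AM UTC (Nov 28).
Add 5 hours 20 minutes layover in Miravel → 7:15 AM UTC.
Add 9 hours 50 minutes leg 2 → 5:05 PM UTC.
Add 6 hours 30 minutes layover in Port Anselm → 11:35 PM UTC.
Add 11 hours and 9 minutes leg 3 → 10:44 AM UTC (Nov 29).
Add 7 hours and 23 minutes layover in Tel Aviv → 6:07 PM UTC.
Add 6 hours 58 minutes leg 4 → 1:05 AM UTC (Nov 30).
Tessaly is UTC+3:30, so local arrival = 1:05 AM + 3:30 = 4:35 AM on Nov 30.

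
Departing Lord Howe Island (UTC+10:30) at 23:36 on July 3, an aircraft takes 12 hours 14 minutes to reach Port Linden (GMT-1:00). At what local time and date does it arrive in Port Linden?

00:20 on Jul 4

Convert departure to UTC: 23:36 − 10:30 = 13:06 UTC on Jul 3.
Add 12 hours 14 minutes travel time → 01:20 UTC (Jul 4).
Port Linden is UTC−1:00, so local arrival = 01:20 − 1:00 = 00:20 on Jul 4.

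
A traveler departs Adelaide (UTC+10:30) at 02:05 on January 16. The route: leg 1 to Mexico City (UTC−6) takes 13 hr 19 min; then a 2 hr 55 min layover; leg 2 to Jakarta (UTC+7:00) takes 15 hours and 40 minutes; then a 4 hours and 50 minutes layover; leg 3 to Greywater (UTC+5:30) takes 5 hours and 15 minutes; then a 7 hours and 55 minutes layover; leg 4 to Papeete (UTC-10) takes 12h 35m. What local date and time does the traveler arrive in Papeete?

20:04 on January 17

Convert departure to UTC: 02:05 − 10:30 = 15:35 UTC on Jan 15.
Add 13 hours 19 minutes leg 1 → 04:54 UTC (Jan 16).
Add 2 hours 55 minutes layover in Mexico City → 07:49 UTC.
Add 15 hours and 40 minutes leg 2 → 23:29 UTC.
Add 4 hours and 50 minutes layover in Jakarta → 04:19 UTC (Jan 17).
Add 5 hours 15 minutes leg 3 → 09:34 UTC.
Add 7 hours 55 minutes layover in Greywater → 17:29 UTC.
Add 12 hours and 35 minutes leg 4 → 06:04 UTC (Jan 18).
Papeete is UTC−10:00, so local arrival = 06:04 − 10:00 = 20:04 on Jan 17.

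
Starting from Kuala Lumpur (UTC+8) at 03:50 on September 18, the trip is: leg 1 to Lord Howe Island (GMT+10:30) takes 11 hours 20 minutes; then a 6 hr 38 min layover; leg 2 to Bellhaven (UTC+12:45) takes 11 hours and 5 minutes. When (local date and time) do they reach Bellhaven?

13:38 on September 19

Convert departure to UTC: 03:50 − 8:00 = 19:50 UTC on Sep 17.
Add 11 hours 20 minutes leg 1 → 07:10 UTC (Sep 18).
Add 6 hours and 38 minutes layover in Lord Howe Island → 13:48 UTC.
Add 11 hours 5 minutes leg 2 → 00:53 UTC (Sep 19).
Bellhaven is UTC+12:45, so local arrival = 00:53 + 12:45 = 13:38 on Sep 19.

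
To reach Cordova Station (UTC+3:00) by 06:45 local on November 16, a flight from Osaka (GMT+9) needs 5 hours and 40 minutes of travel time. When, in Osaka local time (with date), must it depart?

07:05 on Nov 16

Target arrival in UTC: 06:45 − 3:00 = 03:45 on Nov 16.
Subtract 5 hours 40 minutes → departure 22:05 UTC on Nov 15.
Osaka is UTC+9:00: 22:05 + 9:00 = 07:05 on Nov 16.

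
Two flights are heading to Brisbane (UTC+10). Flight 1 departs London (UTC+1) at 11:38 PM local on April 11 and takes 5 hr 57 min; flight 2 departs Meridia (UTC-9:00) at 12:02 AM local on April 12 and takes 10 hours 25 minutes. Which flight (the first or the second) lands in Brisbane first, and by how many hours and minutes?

Flight 1 in UTC: 11:38 PM − 1:00 = 10:38 PM on Apr 11.
+5 hours and 57 minutes → arrive 4:35 AM UTC on Apr 12.
Flight 2 in UTC: 12:02 AM + 9:00 = 9:02 AM on Apr 12.
+10 hours and 25 minutes → arrive 7:27 PM UTC on Apr 12.
Flight 1 lands earlier by 14 hours 52 minutes.

the first, by 14 hours 52 minutes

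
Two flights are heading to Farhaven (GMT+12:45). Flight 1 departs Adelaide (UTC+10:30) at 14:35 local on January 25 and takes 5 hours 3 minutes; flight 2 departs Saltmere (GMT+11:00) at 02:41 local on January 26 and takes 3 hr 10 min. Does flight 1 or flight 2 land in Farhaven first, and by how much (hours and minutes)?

the first, by 9 hours 43 minutes

Flight 1 in UTC: 14:35 − 10:30 = 04:05 on Jan 25.
+5 hours 3 minutes → arrive 09:08 UTC on Jan 25.
Flight 2 in UTC: 02:41 − 11:00 = 15:41 on Jan 25.
+3 hours and 10 minutes → arrive 18:51 UTC on Jan 25.
Flight 1 lands earlier by 9 hours 43 minutes.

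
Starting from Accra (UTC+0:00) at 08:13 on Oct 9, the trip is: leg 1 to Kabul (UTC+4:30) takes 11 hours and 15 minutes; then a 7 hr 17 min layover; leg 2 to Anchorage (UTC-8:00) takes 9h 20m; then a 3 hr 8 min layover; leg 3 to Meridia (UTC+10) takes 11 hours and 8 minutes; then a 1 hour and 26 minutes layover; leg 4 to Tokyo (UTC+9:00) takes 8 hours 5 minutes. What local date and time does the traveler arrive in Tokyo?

20:52 on October 11

Accra is at UTC+0, so departure is already 08:13 UTC on Oct 9.
Add 11 hours and 15 minutes leg 1 → 19:28 UTC.
Add 7 hours and 17 minutes layover in Kabul → 02:45 UTC (Oct 10).
Add 9 hours and 20 minutes leg 2 → 12:05 UTC.
Add 3 hours and 8 minutes layover in Anchorage → 15:13 UTC.
Add 11 hours and 8 minutes leg 3 → 02:21 UTC (Oct 11).
Add 1 hour 26 minutes layover in Meridia → 03:47 UTC.
Add 8 hours 5 minutes leg 4 → 11:52 UTC.
Tokyo is UTC+9:00, so local arrival = 11:52 + 9:00 = 20:52 on Oct 11.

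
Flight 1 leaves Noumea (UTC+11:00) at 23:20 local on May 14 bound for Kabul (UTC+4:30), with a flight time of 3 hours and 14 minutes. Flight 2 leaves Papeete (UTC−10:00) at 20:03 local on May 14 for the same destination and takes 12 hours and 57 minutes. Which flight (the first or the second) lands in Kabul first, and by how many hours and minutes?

the first, by 27 hours 26 minutes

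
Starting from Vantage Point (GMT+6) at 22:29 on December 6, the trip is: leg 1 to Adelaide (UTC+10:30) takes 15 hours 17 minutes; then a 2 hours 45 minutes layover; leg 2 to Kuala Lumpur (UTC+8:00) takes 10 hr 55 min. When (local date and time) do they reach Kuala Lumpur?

05:26 on Dec 8

Convert departure to UTC: 22:29 − 6:00 = 16:29 UTC on Dec 6.
Add 15 hours and 17 minutes leg 1 → 07:46 UTC (Dec 7).
Add 2 hours and 45 minutes layover in Adelaide → 10:31 UTC.
Add 10 hours and 55 minutes leg 2 → 21:26 UTC.
Kuala Lumpur is UTC+8:00, so local arrival = 21:26 + 8:00 = 05:26 on Dec 8.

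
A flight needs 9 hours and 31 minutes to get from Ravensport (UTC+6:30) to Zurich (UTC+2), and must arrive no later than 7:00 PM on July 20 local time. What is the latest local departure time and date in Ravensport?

Target arrival in UTC: 7:00 PM − 2:00 = 5:00 PM on Jul 20.
Subtract 9 hours 31 minutes → departure 7:29 AM UTC on Jul 20.
Ravensport is UTC+6:30: 7:29 AM + 6:30 = 1:59 PM on Jul 20.

1:59 PM on July 20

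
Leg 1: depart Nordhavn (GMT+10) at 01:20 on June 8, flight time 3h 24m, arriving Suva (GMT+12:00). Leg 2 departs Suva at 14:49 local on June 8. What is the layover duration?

Convert departure to UTC: 01:20 − 10:00 = 15:20 UTC on Jun 7.
Add 3 hours and 24 minutes flight time → 18:44 UTC.
Suva is UTC+12:00, so local arrival = 18:44 + 12:00 = 06:44 on Jun 8.
Layover = 14:49 − 06:44 = 8 hours 5 minutes.

8 hours 5 minutes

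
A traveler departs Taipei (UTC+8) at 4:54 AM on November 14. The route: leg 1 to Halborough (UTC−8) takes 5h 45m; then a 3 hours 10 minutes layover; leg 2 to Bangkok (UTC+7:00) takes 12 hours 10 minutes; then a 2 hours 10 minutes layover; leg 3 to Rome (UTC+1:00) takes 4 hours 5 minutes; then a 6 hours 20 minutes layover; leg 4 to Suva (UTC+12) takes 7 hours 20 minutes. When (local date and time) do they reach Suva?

Convert departure to UTC: 4:54 AM − 8:00 = 8:54 PM UTC on Nov 13.
Add 5 hours 45 minutes leg 1 → 2:39 AM UTC (Nov 14).
Add 3 hours 10 minutes layover in Halborough → 5:49 AM UTC.
Add 12 hours 10 minutes leg 2 → 5:59 PM UTC.
Add 2 hours 10 minutes layover in Bangkok → 8:09 PM UTC.
Add 4 hours and 5 minutes leg 3 → 12:14 AM UTC (Nov 15).
Add 6 hours and 20 minutes layover in Rome → 6:34 AM UTC.
Add 7 hours 20 minutes leg 4 → 1:54 PM UTC.
Suva is UTC+12:00, so local arrival = 1:54 PM + 12:00 = 1:54 AM on Nov 16.

1:54 AM on Nov 16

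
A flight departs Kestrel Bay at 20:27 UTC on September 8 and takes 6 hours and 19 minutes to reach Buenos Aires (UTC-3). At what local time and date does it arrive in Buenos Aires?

Departure is given in UTC: 20:27 on Sep 8.
Add 6 hours and 19 minutes → 02:46 UTC (Sep 9).
Buenos Aires is UTC−3:00: 02:46 − 3:00 = 23:46 on Sep 8.

23:46 on September 8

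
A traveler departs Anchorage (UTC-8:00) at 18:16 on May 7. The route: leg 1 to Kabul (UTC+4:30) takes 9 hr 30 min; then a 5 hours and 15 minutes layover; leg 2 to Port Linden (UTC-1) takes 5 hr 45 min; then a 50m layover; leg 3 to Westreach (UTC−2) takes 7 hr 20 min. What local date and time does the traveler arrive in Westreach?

04:56 on May 9

Convert departure to UTC: 18:16 + 8:00 = 02:16 UTC on May 8.
Add 9 hours 30 minutes leg 1 → 11:46 UTC.
Add 5 hours and 15 minutes layover in Kabul → 17:01 UTC.
Add 5 hours and 45 minutes leg 2 → 22:46 UTC.
Add 50 minutes layover in Port Linden → 23:36 UTC.
Add 7 hours and 20 minutes leg 3 → 06:56 UTC (May 9).
Westreach is UTC−2:00, so local arrival = 06:56 − 2:00 = 04:56 on May 9.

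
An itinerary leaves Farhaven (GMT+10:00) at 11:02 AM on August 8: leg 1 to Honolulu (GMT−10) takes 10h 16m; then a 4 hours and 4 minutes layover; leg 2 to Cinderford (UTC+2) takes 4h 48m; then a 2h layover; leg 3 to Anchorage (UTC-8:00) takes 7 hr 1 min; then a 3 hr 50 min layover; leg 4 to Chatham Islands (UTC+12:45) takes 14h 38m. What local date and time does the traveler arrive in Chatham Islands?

12:24 PM on August 10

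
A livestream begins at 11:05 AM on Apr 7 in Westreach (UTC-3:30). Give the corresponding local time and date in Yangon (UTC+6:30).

Yangon is 10:00 ahead of Westreach.
Shift by the zone difference: 11:05 AM + 10:00 = 9:05 PM on Apr 7 in Yangon.

9:05 PM on Apr 7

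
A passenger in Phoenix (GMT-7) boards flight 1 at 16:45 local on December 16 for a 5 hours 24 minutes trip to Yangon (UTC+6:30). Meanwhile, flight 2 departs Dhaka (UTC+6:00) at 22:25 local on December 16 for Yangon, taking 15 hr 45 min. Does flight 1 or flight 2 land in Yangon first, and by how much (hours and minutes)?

Flight 1 in UTC: 16:45 + 7:00 = 23:45 on Dec 16.
+5 hours and 24 minutes → arrive 05:09 UTC on Dec 17.
Flight 2 in UTC: 22:25 − 6:00 = 16:25 on Dec 16.
+15 hours 45 minutes → arrive 08:10 UTC on Dec 17.
Flight 1 lands earlier by 3 hours 1 minute.

the first, by 3 hours 1 minute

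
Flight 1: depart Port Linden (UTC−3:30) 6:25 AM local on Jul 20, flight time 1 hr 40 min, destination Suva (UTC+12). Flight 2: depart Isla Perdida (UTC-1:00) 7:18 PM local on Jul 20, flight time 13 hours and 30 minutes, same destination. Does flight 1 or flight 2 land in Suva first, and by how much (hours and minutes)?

Flight 1 in UTC: 6:25 AM + 3:30 = 9:55 AM on Jul 20.
+1 hour and 40 minutes → arrive 11:35 AM UTC on Jul 20.
Flight 2 in UTC: 7:18 PM + 1:00 = 8:18 PM on Jul 20.
+13 hours and 30 minutes → arrive 9:48 AM UTC on Jul 21.
Flight 1 lands earlier by 22 hours 13 minutes.

the first, by 22 hours 13 minutes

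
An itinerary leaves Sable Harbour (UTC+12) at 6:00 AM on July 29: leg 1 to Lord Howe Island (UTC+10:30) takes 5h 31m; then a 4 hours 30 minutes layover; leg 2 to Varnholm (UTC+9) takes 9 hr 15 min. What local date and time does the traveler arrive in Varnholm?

10:16 PM on July 29

Convert departure to UTC: 6:00 AM − 12:00 = 6:00 PM UTC on Jul 28.
Add 5 hours 31 minutes leg 1 → 11:31 PM UTC.
Add 4 hours 30 minutes layover in Lord Howe Island → 4:01 AM UTC (Jul 29).
Add 9 hours 15 minutes leg 2 → 1:16 PM UTC.
Varnholm is UTC+9:00, so local arrival = 1:16 PM + 9:00 = 10:16 PM on Jul 29.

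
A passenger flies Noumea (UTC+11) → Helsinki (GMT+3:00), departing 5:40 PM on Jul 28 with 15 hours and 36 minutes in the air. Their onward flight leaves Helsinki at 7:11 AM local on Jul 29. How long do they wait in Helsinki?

5 hours 55 minutes

Convert departure to UTC: 5:40 PM − 11:00 = 6:40 AM UTC on Jul 28.
Add 15 hours and 36 minutes flight time → 10:16 PM UTC.
Helsinki is UTC+3:00, so local arrival = 10:16 PM + 3:00 = 1:16 AM on Jul 29.
Layover = 7:11 AM − 1:16 AM = 5 hours 55 minutes.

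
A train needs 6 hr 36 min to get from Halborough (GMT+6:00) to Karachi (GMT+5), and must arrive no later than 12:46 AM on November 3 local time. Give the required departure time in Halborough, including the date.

Target arrival in UTC: 12:46 AM − 5:00 = 7:46 PM on Nov 2.
Subtract 6 hours 36 minutes → departure 1:10 PM UTC on Nov 2.
Halborough is UTC+6:00: 1:10 PM + 6:00 = 7:10 PM on Nov 2.

7:10 PM on November 2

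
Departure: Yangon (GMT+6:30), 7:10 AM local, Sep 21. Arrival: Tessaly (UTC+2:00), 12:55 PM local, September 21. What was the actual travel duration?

Tessaly is 4:30 behind Yangon.
Clock-face elapsed time (ignoring zones) is 5 hours 45 minutes.
Actual elapsed = 5 hours 45 minutes + 4:30 = 10 hours 15 minutes.

10 hours 15 minutes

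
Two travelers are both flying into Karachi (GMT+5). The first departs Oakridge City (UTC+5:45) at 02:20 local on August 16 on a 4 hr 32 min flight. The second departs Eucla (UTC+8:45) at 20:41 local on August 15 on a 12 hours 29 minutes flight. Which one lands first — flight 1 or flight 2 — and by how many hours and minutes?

the second, by 42 minutes

Flight 1 in UTC: 02:20 − 5:45 = 20:35 on Aug 15.
+4 hours 32 minutes → arrive 01:07 UTC on Aug 16.
Flight 2 in UTC: 20:41 − 8:45 = 11:56 on Aug 15.
+12 hours and 29 minutes → arrive 00:25 UTC on Aug 16.
Flight 2 lands earlier by 42 minutes.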